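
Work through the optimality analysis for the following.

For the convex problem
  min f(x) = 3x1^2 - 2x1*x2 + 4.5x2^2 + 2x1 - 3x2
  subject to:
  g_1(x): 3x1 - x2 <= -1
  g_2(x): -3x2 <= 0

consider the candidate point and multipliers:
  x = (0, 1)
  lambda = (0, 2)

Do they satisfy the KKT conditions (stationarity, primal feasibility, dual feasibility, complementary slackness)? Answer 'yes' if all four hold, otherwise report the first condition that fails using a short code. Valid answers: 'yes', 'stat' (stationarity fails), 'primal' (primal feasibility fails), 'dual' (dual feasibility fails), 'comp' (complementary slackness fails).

Gradient of f: grad f(x) = Q x + c = (0, 6)
Constraint values g_i(x) = a_i^T x - b_i:
  g_1((0, 1)) = 0
  g_2((0, 1)) = -3
Stationarity residual: grad f(x) + sum_i lambda_i a_i = (0, 0)
  -> stationarity OK
Primal feasibility (all g_i <= 0): OK
Dual feasibility (all lambda_i >= 0): OK
Complementary slackness (lambda_i * g_i(x) = 0 for all i): FAILS

Verdict: the first failing condition is complementary_slackness -> comp.

comp


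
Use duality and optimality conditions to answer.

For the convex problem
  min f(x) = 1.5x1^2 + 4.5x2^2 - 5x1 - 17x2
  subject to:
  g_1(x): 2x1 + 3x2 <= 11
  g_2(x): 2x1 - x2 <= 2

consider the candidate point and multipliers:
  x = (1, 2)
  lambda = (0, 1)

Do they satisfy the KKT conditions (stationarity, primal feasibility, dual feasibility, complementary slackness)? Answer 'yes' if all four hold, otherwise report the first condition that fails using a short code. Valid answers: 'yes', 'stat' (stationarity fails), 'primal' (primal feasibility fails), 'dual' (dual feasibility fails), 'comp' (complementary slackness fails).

Gradient of f: grad f(x) = Q x + c = (-2, 1)
Constraint values g_i(x) = a_i^T x - b_i:
  g_1((1, 2)) = -3
  g_2((1, 2)) = -2
Stationarity residual: grad f(x) + sum_i lambda_i a_i = (0, 0)
  -> stationarity OK
Primal feasibility (all g_i <= 0): OK
Dual feasibility (all lambda_i >= 0): OK
Complementary slackness (lambda_i * g_i(x) = 0 for all i): FAILS

Verdict: the first failing condition is complementary_slackness -> comp.

comp


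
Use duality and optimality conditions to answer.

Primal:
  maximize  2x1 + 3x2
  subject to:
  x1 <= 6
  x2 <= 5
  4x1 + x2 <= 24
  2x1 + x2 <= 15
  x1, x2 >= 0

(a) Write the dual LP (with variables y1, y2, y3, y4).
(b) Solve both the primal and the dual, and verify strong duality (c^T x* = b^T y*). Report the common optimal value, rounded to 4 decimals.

The standard primal-dual pair for 'max c^T x s.t. A x <= b, x >= 0' is:
  Dual:  min b^T y  s.t.  A^T y >= c,  y >= 0.

So the dual LP is:
  minimize  6y1 + 5y2 + 24y3 + 15y4
  subject to:
    y1 + 4y3 + 2y4 >= 2
    y2 + y3 + y4 >= 3
    y1, y2, y3, y4 >= 0

Solving the primal: x* = (4.75, 5).
  primal value c^T x* = 24.5.
Solving the dual: y* = (0, 2.5, 0.5, 0).
  dual value b^T y* = 24.5.
Strong duality: c^T x* = b^T y*. Confirmed.

24.5


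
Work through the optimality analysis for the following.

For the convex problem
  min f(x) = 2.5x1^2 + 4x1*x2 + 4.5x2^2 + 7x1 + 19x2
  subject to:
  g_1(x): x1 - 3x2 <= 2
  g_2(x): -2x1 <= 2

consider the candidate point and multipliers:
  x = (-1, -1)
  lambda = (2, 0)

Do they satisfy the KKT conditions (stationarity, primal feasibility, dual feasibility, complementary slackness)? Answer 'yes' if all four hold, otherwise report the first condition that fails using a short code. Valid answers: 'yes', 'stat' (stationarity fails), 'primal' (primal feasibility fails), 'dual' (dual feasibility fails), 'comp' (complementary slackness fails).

Gradient of f: grad f(x) = Q x + c = (-2, 6)
Constraint values g_i(x) = a_i^T x - b_i:
  g_1((-1, -1)) = 0
  g_2((-1, -1)) = 0
Stationarity residual: grad f(x) + sum_i lambda_i a_i = (0, 0)
  -> stationarity OK
Primal feasibility (all g_i <= 0): OK
Dual feasibility (all lambda_i >= 0): OK
Complementary slackness (lambda_i * g_i(x) = 0 for all i): OK

Verdict: yes, KKT holds.

yes


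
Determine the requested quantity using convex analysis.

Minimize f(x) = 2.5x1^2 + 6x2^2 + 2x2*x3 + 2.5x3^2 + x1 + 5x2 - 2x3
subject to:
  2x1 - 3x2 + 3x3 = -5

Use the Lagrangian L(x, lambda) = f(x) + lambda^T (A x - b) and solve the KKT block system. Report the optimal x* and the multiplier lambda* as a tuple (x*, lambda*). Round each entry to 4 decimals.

Form the Lagrangian:
  L(x, lambda) = (1/2) x^T Q x + c^T x + lambda^T (A x - b)
Stationarity (grad_x L = 0): Q x + c + A^T lambda = 0.
Primal feasibility: A x = b.

This gives the KKT block system:
  [ Q   A^T ] [ x     ]   [-c ]
  [ A    0  ] [ lambda ] = [ b ]

Solving the linear system:
  x*      = (-0.9641, 0.1985, -0.8255)
  lambda* = (1.9102)
  f(x*)   = 5.6151

x* = (-0.9641, 0.1985, -0.8255), lambda* = (1.9102)


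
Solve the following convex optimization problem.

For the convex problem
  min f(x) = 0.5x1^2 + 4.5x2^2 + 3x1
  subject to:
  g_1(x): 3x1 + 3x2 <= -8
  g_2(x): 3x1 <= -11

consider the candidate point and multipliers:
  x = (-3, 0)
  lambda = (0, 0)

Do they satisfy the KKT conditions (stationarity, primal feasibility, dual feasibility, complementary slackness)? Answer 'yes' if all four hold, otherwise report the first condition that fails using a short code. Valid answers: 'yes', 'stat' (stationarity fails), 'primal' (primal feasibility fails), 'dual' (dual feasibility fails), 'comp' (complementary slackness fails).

Gradient of f: grad f(x) = Q x + c = (0, 0)
Constraint values g_i(x) = a_i^T x - b_i:
  g_1((-3, 0)) = -1
  g_2((-3, 0)) = 2
Stationarity residual: grad f(x) + sum_i lambda_i a_i = (0, 0)
  -> stationarity OK
Primal feasibility (all g_i <= 0): FAILS
Dual feasibility (all lambda_i >= 0): OK
Complementary slackness (lambda_i * g_i(x) = 0 for all i): OK

Verdict: the first failing condition is primal_feasibility -> primal.

primal


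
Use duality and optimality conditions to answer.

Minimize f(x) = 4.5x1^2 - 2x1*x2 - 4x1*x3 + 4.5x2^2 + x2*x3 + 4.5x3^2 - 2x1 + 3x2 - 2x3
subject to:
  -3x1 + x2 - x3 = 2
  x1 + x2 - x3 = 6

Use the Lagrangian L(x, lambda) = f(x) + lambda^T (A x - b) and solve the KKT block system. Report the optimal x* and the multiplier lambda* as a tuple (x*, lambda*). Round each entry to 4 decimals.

Form the Lagrangian:
  L(x, lambda) = (1/2) x^T Q x + c^T x + lambda^T (A x - b)
Stationarity (grad_x L = 0): Q x + c + A^T lambda = 0.
Primal feasibility: A x = b.

This gives the KKT block system:
  [ Q   A^T ] [ x     ]   [-c ]
  [ A    0  ] [ lambda ] = [ b ]

Solving the linear system:
  x*      = (1, 2.75, -2.25)
  lambda* = (-3.25, -20.25)
  f(x*)   = 69.375

x* = (1, 2.75, -2.25), lambda* = (-3.25, -20.25)


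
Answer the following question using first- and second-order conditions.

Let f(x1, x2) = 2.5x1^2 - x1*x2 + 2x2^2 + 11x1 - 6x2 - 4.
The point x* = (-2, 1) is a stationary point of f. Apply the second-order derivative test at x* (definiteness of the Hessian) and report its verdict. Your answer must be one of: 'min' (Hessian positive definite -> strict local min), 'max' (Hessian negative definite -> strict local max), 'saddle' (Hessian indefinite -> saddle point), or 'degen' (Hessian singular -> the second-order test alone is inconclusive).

Compute the Hessian H = grad^2 f:
  H = [[5, -1], [-1, 4]]
Verify stationarity: grad f(x*) = H x* + g = (0, 0).
Eigenvalues of H: 3.382, 5.618.
Both eigenvalues > 0, so H is positive definite -> x* is a strict local min.

min


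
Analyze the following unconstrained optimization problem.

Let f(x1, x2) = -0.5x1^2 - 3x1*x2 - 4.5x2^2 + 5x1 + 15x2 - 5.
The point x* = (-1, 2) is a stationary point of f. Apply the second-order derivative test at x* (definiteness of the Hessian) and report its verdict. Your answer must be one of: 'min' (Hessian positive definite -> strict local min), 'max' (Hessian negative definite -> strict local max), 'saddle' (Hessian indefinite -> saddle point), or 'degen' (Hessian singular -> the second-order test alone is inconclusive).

Compute the Hessian H = grad^2 f:
  H = [[-1, -3], [-3, -9]]
Verify stationarity: grad f(x*) = H x* + g = (0, 0).
Eigenvalues of H: -10, 0.
H has a zero eigenvalue (singular; negative semidefinite but not definite), so H is neither positive definite, negative definite, nor indefinite. The second-order test alone is inconclusive -> degen.
(Indeed, f is constant along the null direction of H through x*, so x* is not a strict local extremum.)

degen


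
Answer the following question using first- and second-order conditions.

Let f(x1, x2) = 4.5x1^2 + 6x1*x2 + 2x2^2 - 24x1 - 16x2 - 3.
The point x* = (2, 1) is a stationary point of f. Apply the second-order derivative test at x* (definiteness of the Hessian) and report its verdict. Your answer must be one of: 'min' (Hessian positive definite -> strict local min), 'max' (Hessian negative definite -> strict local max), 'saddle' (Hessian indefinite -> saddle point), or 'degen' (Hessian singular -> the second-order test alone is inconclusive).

Compute the Hessian H = grad^2 f:
  H = [[9, 6], [6, 4]]
Verify stationarity: grad f(x*) = H x* + g = (0, 0).
Eigenvalues of H: 0, 13.
H has a zero eigenvalue (singular; positive semidefinite but not definite), so H is neither positive definite, negative definite, nor indefinite. The second-order test alone is inconclusive -> degen.
(Indeed, f is constant along the null direction of H through x*, so x* is not a strict local extremum.)

degen


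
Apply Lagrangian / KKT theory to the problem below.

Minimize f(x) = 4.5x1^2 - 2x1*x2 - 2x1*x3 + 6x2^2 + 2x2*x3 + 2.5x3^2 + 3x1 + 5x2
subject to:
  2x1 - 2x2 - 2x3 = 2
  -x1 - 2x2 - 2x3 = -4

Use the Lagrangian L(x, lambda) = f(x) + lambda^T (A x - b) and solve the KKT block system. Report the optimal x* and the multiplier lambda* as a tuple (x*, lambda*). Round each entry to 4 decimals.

Form the Lagrangian:
  L(x, lambda) = (1/2) x^T Q x + c^T x + lambda^T (A x - b)
Stationarity (grad_x L = 0): Q x + c + A^T lambda = 0.
Primal feasibility: A x = b.

This gives the KKT block system:
  [ Q   A^T ] [ x     ]   [-c ]
  [ A    0  ] [ lambda ] = [ b ]

Solving the linear system:
  x*      = (2, -0.1538, 1.1538)
  lambda* = (-6.0897, 6.8205)
  f(x*)   = 22.3462

x* = (2, -0.1538, 1.1538), lambda* = (-6.0897, 6.8205)


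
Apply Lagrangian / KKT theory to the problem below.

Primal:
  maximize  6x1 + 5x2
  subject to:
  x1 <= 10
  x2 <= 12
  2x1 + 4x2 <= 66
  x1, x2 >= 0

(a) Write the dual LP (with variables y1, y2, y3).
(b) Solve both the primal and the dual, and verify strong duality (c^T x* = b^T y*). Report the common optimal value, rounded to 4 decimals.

The standard primal-dual pair for 'max c^T x s.t. A x <= b, x >= 0' is:
  Dual:  min b^T y  s.t.  A^T y >= c,  y >= 0.

So the dual LP is:
  minimize  10y1 + 12y2 + 66y3
  subject to:
    y1 + 2y3 >= 6
    y2 + 4y3 >= 5
    y1, y2, y3 >= 0

Solving the primal: x* = (10, 11.5).
  primal value c^T x* = 117.5.
Solving the dual: y* = (3.5, 0, 1.25).
  dual value b^T y* = 117.5.
Strong duality: c^T x* = b^T y*. Confirmed.

117.5


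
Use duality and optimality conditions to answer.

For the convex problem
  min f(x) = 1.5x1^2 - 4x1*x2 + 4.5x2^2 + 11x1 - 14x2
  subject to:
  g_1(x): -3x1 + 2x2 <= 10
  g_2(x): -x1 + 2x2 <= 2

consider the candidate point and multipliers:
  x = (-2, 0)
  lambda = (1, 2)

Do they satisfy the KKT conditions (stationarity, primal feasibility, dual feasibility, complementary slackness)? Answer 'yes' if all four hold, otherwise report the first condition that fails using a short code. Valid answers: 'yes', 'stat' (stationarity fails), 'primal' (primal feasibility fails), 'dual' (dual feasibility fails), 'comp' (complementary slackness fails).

Gradient of f: grad f(x) = Q x + c = (5, -6)
Constraint values g_i(x) = a_i^T x - b_i:
  g_1((-2, 0)) = -4
  g_2((-2, 0)) = 0
Stationarity residual: grad f(x) + sum_i lambda_i a_i = (0, 0)
  -> stationarity OK
Primal feasibility (all g_i <= 0): OK
Dual feasibility (all lambda_i >= 0): OK
Complementary slackness (lambda_i * g_i(x) = 0 for all i): FAILS

Verdict: the first failing condition is complementary_slackness -> comp.

comp


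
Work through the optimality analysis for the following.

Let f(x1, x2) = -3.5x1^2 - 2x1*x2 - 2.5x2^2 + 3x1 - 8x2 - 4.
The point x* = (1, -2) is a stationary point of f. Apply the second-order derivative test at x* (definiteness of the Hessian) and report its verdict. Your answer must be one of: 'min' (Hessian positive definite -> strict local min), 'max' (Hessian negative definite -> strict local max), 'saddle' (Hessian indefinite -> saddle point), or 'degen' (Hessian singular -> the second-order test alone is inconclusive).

Compute the Hessian H = grad^2 f:
  H = [[-7, -2], [-2, -5]]
Verify stationarity: grad f(x*) = H x* + g = (0, 0).
Eigenvalues of H: -8.2361, -3.7639.
Both eigenvalues < 0, so H is negative definite -> x* is a strict local max.

max


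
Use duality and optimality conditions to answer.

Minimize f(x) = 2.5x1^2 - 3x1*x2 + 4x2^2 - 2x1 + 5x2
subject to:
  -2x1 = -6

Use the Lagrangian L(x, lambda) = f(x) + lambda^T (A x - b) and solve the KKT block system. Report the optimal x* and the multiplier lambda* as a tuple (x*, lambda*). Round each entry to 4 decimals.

Form the Lagrangian:
  L(x, lambda) = (1/2) x^T Q x + c^T x + lambda^T (A x - b)
Stationarity (grad_x L = 0): Q x + c + A^T lambda = 0.
Primal feasibility: A x = b.

This gives the KKT block system:
  [ Q   A^T ] [ x     ]   [-c ]
  [ A    0  ] [ lambda ] = [ b ]

Solving the linear system:
  x*      = (3, 0.5)
  lambda* = (5.75)
  f(x*)   = 15.5

x* = (3, 0.5), lambda* = (5.75)


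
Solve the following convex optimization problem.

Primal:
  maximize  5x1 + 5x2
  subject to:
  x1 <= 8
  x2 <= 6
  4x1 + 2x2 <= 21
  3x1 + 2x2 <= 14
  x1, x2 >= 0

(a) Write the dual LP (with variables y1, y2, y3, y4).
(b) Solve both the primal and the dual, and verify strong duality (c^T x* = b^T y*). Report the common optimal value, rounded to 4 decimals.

The standard primal-dual pair for 'max c^T x s.t. A x <= b, x >= 0' is:
  Dual:  min b^T y  s.t.  A^T y >= c,  y >= 0.

So the dual LP is:
  minimize  8y1 + 6y2 + 21y3 + 14y4
  subject to:
    y1 + 4y3 + 3y4 >= 5
    y2 + 2y3 + 2y4 >= 5
    y1, y2, y3, y4 >= 0

Solving the primal: x* = (0.6667, 6).
  primal value c^T x* = 33.3333.
Solving the dual: y* = (0, 1.6667, 0, 1.6667).
  dual value b^T y* = 33.3333.
Strong duality: c^T x* = b^T y*. Confirmed.

33.3333


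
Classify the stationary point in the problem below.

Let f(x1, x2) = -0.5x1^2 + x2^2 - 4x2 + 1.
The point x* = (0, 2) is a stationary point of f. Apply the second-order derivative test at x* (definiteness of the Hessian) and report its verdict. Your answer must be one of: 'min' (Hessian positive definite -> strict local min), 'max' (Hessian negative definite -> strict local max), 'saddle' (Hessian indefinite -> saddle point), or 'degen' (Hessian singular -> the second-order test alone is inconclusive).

Compute the Hessian H = grad^2 f:
  H = [[-1, 0], [0, 2]]
Verify stationarity: grad f(x*) = H x* + g = (0, 0).
Eigenvalues of H: -1, 2.
Eigenvalues have mixed signs, so H is indefinite -> x* is a saddle point.

saddle


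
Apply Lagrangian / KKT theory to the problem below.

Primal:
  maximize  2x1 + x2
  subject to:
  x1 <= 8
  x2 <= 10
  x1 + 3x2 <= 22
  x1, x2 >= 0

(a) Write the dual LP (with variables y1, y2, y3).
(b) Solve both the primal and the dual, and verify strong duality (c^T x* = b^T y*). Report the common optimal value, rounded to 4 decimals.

The standard primal-dual pair for 'max c^T x s.t. A x <= b, x >= 0' is:
  Dual:  min b^T y  s.t.  A^T y >= c,  y >= 0.

So the dual LP is:
  minimize  8y1 + 10y2 + 22y3
  subject to:
    y1 + y3 >= 2
    y2 + 3y3 >= 1
    y1, y2, y3 >= 0

Solving the primal: x* = (8, 4.6667).
  primal value c^T x* = 20.6667.
Solving the dual: y* = (1.6667, 0, 0.3333).
  dual value b^T y* = 20.6667.
Strong duality: c^T x* = b^T y*. Confirmed.

20.6667


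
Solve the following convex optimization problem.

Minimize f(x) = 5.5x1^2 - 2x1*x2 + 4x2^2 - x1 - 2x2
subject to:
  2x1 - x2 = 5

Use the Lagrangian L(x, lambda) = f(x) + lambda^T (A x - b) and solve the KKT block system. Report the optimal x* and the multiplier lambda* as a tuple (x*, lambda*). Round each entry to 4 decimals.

Form the Lagrangian:
  L(x, lambda) = (1/2) x^T Q x + c^T x + lambda^T (A x - b)
Stationarity (grad_x L = 0): Q x + c + A^T lambda = 0.
Primal feasibility: A x = b.

This gives the KKT block system:
  [ Q   A^T ] [ x     ]   [-c ]
  [ A    0  ] [ lambda ] = [ b ]

Solving the linear system:
  x*      = (2.1429, -0.7143)
  lambda* = (-12)
  f(x*)   = 29.6429

x* = (2.1429, -0.7143), lambda* = (-12)


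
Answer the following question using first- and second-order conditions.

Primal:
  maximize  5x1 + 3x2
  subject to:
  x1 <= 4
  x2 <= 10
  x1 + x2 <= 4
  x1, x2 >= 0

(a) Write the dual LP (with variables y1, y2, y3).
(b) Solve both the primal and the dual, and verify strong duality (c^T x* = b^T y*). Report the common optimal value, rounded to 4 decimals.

The standard primal-dual pair for 'max c^T x s.t. A x <= b, x >= 0' is:
  Dual:  min b^T y  s.t.  A^T y >= c,  y >= 0.

So the dual LP is:
  minimize  4y1 + 10y2 + 4y3
  subject to:
    y1 + y3 >= 5
    y2 + y3 >= 3
    y1, y2, y3 >= 0

Solving the primal: x* = (4, 0).
  primal value c^T x* = 20.
Solving the dual: y* = (2, 0, 3).
  dual value b^T y* = 20.
Strong duality: c^T x* = b^T y*. Confirmed.

20


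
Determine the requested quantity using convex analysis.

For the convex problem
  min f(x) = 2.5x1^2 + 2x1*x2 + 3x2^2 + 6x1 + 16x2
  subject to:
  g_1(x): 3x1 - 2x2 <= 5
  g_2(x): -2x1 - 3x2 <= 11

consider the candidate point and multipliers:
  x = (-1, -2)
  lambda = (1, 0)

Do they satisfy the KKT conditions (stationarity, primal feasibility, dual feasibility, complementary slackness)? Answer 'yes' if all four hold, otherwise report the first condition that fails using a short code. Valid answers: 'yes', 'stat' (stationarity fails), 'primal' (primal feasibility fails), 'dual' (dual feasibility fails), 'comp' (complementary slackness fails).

Gradient of f: grad f(x) = Q x + c = (-3, 2)
Constraint values g_i(x) = a_i^T x - b_i:
  g_1((-1, -2)) = -4
  g_2((-1, -2)) = -3
Stationarity residual: grad f(x) + sum_i lambda_i a_i = (0, 0)
  -> stationarity OK
Primal feasibility (all g_i <= 0): OK
Dual feasibility (all lambda_i >= 0): OK
Complementary slackness (lambda_i * g_i(x) = 0 for all i): FAILS

Verdict: the first failing condition is complementary_slackness -> comp.

comp


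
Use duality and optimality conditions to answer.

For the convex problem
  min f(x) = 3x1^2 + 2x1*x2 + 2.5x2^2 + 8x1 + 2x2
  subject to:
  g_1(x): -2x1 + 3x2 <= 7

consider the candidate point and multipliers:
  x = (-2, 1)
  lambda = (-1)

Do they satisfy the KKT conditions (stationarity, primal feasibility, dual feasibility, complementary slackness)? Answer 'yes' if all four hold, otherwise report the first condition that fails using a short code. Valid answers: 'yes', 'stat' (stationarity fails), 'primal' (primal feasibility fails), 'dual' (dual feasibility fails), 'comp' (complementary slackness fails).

Gradient of f: grad f(x) = Q x + c = (-2, 3)
Constraint values g_i(x) = a_i^T x - b_i:
  g_1((-2, 1)) = 0
Stationarity residual: grad f(x) + sum_i lambda_i a_i = (0, 0)
  -> stationarity OK
Primal feasibility (all g_i <= 0): OK
Dual feasibility (all lambda_i >= 0): FAILS
Complementary slackness (lambda_i * g_i(x) = 0 for all i): OK

Verdict: the first failing condition is dual_feasibility -> dual.

dual


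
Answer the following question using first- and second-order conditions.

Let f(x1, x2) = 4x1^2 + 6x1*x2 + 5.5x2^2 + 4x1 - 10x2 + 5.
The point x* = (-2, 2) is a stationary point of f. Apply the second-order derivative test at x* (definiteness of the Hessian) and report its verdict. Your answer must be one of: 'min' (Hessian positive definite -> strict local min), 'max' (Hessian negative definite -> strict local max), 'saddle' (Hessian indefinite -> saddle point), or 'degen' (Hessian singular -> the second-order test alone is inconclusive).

Compute the Hessian H = grad^2 f:
  H = [[8, 6], [6, 11]]
Verify stationarity: grad f(x*) = H x* + g = (0, 0).
Eigenvalues of H: 3.3153, 15.6847.
Both eigenvalues > 0, so H is positive definite -> x* is a strict local min.

min


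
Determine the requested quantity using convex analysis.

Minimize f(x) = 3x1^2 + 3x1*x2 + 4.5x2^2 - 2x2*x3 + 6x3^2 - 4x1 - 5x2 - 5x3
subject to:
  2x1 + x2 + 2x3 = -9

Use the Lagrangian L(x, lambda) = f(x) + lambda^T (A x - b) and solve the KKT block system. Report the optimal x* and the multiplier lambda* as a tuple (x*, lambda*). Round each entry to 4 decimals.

Form the Lagrangian:
  L(x, lambda) = (1/2) x^T Q x + c^T x + lambda^T (A x - b)
Stationarity (grad_x L = 0): Q x + c + A^T lambda = 0.
Primal feasibility: A x = b.

This gives the KKT block system:
  [ Q   A^T ] [ x     ]   [-c ]
  [ A    0  ] [ lambda ] = [ b ]

Solving the linear system:
  x*      = (-3.0649, 0.0153, -1.4427)
  lambda* = (11.1718)
  f(x*)   = 59.9714

x* = (-3.0649, 0.0153, -1.4427), lambda* = (11.1718)


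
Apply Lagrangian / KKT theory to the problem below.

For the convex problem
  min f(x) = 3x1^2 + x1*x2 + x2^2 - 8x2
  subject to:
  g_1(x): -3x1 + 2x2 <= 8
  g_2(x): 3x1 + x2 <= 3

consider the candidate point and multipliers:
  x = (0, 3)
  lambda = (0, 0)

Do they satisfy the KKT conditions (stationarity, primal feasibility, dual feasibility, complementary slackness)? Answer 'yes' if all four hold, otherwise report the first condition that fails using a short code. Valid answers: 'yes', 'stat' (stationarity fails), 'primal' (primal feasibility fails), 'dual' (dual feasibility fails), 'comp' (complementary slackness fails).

Gradient of f: grad f(x) = Q x + c = (3, -2)
Constraint values g_i(x) = a_i^T x - b_i:
  g_1((0, 3)) = -2
  g_2((0, 3)) = 0
Stationarity residual: grad f(x) + sum_i lambda_i a_i = (3, -2)
  -> stationarity FAILS
Primal feasibility (all g_i <= 0): OK
Dual feasibility (all lambda_i >= 0): OK
Complementary slackness (lambda_i * g_i(x) = 0 for all i): OK

Verdict: the first failing condition is stationarity -> stat.

stat


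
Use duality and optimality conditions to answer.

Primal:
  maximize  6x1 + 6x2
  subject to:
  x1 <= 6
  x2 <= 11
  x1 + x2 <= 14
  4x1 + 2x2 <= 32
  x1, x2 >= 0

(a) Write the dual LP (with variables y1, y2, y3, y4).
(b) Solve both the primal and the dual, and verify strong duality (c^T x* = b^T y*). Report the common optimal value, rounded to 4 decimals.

The standard primal-dual pair for 'max c^T x s.t. A x <= b, x >= 0' is:
  Dual:  min b^T y  s.t.  A^T y >= c,  y >= 0.

So the dual LP is:
  minimize  6y1 + 11y2 + 14y3 + 32y4
  subject to:
    y1 + y3 + 4y4 >= 6
    y2 + y3 + 2y4 >= 6
    y1, y2, y3, y4 >= 0

Solving the primal: x* = (2.5, 11).
  primal value c^T x* = 81.
Solving the dual: y* = (0, 3, 0, 1.5).
  dual value b^T y* = 81.
Strong duality: c^T x* = b^T y*. Confirmed.

81


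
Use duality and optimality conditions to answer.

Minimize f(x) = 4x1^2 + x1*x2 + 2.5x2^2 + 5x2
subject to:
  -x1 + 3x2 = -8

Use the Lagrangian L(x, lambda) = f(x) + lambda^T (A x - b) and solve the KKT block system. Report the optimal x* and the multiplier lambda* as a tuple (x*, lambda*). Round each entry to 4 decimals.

Form the Lagrangian:
  L(x, lambda) = (1/2) x^T Q x + c^T x + lambda^T (A x - b)
Stationarity (grad_x L = 0): Q x + c + A^T lambda = 0.
Primal feasibility: A x = b.

This gives the KKT block system:
  [ Q   A^T ] [ x     ]   [-c ]
  [ A    0  ] [ lambda ] = [ b ]

Solving the linear system:
  x*      = (0.5904, -2.4699)
  lambda* = (2.253)
  f(x*)   = 2.8373

x* = (0.5904, -2.4699), lambda* = (2.253)


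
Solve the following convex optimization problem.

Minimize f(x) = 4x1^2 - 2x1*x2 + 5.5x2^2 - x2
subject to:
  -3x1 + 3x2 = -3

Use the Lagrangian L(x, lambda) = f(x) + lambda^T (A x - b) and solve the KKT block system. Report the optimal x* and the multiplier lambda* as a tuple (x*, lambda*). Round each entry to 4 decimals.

Form the Lagrangian:
  L(x, lambda) = (1/2) x^T Q x + c^T x + lambda^T (A x - b)
Stationarity (grad_x L = 0): Q x + c + A^T lambda = 0.
Primal feasibility: A x = b.

This gives the KKT block system:
  [ Q   A^T ] [ x     ]   [-c ]
  [ A    0  ] [ lambda ] = [ b ]

Solving the linear system:
  x*      = (0.6667, -0.3333)
  lambda* = (2)
  f(x*)   = 3.1667

x* = (0.6667, -0.3333), lambda* = (2)


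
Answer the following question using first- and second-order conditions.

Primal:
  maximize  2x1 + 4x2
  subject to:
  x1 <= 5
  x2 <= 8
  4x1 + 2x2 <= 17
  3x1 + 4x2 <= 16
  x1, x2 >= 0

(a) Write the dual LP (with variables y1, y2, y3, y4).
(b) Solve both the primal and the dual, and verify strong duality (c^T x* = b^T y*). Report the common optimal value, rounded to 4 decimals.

The standard primal-dual pair for 'max c^T x s.t. A x <= b, x >= 0' is:
  Dual:  min b^T y  s.t.  A^T y >= c,  y >= 0.

So the dual LP is:
  minimize  5y1 + 8y2 + 17y3 + 16y4
  subject to:
    y1 + 4y3 + 3y4 >= 2
    y2 + 2y3 + 4y4 >= 4
    y1, y2, y3, y4 >= 0

Solving the primal: x* = (0, 4).
  primal value c^T x* = 16.
Solving the dual: y* = (0, 0, 0, 1).
  dual value b^T y* = 16.
Strong duality: c^T x* = b^T y*. Confirmed.

16


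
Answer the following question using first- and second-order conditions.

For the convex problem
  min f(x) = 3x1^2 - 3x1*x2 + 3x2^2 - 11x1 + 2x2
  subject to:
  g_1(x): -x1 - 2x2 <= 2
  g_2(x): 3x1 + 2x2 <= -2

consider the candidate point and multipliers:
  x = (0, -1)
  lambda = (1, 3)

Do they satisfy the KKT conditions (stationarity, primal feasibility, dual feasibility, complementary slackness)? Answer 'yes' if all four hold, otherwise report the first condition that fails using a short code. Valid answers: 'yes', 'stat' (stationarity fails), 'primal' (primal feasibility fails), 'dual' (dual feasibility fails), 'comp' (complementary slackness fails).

Gradient of f: grad f(x) = Q x + c = (-8, -4)
Constraint values g_i(x) = a_i^T x - b_i:
  g_1((0, -1)) = 0
  g_2((0, -1)) = 0
Stationarity residual: grad f(x) + sum_i lambda_i a_i = (0, 0)
  -> stationarity OK
Primal feasibility (all g_i <= 0): OK
Dual feasibility (all lambda_i >= 0): OK
Complementary slackness (lambda_i * g_i(x) = 0 for all i): OK

Verdict: yes, KKT holds.

yes


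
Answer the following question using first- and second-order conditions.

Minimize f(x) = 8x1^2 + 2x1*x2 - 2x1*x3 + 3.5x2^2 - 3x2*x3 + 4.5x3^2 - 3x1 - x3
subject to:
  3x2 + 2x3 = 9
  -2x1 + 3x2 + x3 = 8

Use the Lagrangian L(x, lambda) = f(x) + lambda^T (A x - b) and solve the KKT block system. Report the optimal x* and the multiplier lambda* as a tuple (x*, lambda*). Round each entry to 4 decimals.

Form the Lagrangian:
  L(x, lambda) = (1/2) x^T Q x + c^T x + lambda^T (A x - b)
Stationarity (grad_x L = 0): Q x + c + A^T lambda = 0.
Primal feasibility: A x = b.

This gives the KKT block system:
  [ Q   A^T ] [ x     ]   [-c ]
  [ A    0  ] [ lambda ] = [ b ]

Solving the linear system:
  x*      = (-0.1647, 2.1137, 1.3294)
  lambda* = (-1.4597, -2.0332)
  f(x*)   = 14.2838

x* = (-0.1647, 2.1137, 1.3294), lambda* = (-1.4597, -2.0332)


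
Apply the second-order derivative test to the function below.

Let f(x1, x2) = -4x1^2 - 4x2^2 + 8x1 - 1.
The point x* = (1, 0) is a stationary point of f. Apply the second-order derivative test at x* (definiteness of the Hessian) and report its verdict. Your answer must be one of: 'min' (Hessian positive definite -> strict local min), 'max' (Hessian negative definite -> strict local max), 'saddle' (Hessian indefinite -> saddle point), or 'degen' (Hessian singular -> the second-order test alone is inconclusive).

Compute the Hessian H = grad^2 f:
  H = [[-8, 0], [0, -8]]
Verify stationarity: grad f(x*) = H x* + g = (0, 0).
Eigenvalues of H: -8, -8.
Both eigenvalues < 0, so H is negative definite -> x* is a strict local max.

max


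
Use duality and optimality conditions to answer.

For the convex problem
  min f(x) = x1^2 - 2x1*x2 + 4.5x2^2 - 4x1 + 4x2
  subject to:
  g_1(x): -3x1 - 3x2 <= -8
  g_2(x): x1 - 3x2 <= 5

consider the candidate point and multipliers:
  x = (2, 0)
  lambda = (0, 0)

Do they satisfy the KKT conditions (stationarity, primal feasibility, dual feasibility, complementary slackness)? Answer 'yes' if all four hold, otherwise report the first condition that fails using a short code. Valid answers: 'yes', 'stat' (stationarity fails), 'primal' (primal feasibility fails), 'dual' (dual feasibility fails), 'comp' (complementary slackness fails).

Gradient of f: grad f(x) = Q x + c = (0, 0)
Constraint values g_i(x) = a_i^T x - b_i:
  g_1((2, 0)) = 2
  g_2((2, 0)) = -3
Stationarity residual: grad f(x) + sum_i lambda_i a_i = (0, 0)
  -> stationarity OK
Primal feasibility (all g_i <= 0): FAILS
Dual feasibility (all lambda_i >= 0): OK
Complementary slackness (lambda_i * g_i(x) = 0 for all i): OK

Verdict: the first failing condition is primal_feasibility -> primal.

primal


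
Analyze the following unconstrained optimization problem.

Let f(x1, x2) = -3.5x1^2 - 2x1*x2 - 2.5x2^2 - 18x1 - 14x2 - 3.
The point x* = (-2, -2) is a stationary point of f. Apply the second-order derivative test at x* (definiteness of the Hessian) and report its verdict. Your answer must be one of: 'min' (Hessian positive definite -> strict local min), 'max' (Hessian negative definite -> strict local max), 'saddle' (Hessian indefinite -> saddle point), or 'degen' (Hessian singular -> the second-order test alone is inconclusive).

Compute the Hessian H = grad^2 f:
  H = [[-7, -2], [-2, -5]]
Verify stationarity: grad f(x*) = H x* + g = (0, 0).
Eigenvalues of H: -8.2361, -3.7639.
Both eigenvalues < 0, so H is negative definite -> x* is a strict local max.

max


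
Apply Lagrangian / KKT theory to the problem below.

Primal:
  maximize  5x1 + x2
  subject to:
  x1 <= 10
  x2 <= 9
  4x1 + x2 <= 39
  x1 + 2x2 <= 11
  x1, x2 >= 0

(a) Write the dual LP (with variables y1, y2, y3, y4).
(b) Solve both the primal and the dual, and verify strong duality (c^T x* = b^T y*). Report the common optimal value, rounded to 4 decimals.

The standard primal-dual pair for 'max c^T x s.t. A x <= b, x >= 0' is:
  Dual:  min b^T y  s.t.  A^T y >= c,  y >= 0.

So the dual LP is:
  minimize  10y1 + 9y2 + 39y3 + 11y4
  subject to:
    y1 + 4y3 + y4 >= 5
    y2 + y3 + 2y4 >= 1
    y1, y2, y3, y4 >= 0

Solving the primal: x* = (9.75, 0).
  primal value c^T x* = 48.75.
Solving the dual: y* = (0, 0, 1.25, 0).
  dual value b^T y* = 48.75.
Strong duality: c^T x* = b^T y*. Confirmed.

48.75


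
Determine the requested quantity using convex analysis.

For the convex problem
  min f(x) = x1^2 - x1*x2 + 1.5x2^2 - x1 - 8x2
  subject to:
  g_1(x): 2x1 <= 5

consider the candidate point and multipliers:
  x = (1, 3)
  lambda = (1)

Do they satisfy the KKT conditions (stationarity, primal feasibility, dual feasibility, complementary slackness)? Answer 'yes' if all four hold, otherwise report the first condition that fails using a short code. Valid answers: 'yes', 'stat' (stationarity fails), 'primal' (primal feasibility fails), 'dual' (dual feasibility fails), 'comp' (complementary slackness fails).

Gradient of f: grad f(x) = Q x + c = (-2, 0)
Constraint values g_i(x) = a_i^T x - b_i:
  g_1((1, 3)) = -3
Stationarity residual: grad f(x) + sum_i lambda_i a_i = (0, 0)
  -> stationarity OK
Primal feasibility (all g_i <= 0): OK
Dual feasibility (all lambda_i >= 0): OK
Complementary slackness (lambda_i * g_i(x) = 0 for all i): FAILS

Verdict: the first failing condition is complementary_slackness -> comp.

comp


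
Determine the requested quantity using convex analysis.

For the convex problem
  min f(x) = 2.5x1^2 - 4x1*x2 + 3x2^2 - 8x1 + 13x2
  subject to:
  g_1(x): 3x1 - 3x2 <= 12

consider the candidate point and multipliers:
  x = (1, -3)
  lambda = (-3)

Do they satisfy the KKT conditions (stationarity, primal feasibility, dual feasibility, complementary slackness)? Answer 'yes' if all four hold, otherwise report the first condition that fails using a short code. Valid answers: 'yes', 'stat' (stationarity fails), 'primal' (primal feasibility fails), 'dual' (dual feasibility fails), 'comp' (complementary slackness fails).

Gradient of f: grad f(x) = Q x + c = (9, -9)
Constraint values g_i(x) = a_i^T x - b_i:
  g_1((1, -3)) = 0
Stationarity residual: grad f(x) + sum_i lambda_i a_i = (0, 0)
  -> stationarity OK
Primal feasibility (all g_i <= 0): OK
Dual feasibility (all lambda_i >= 0): FAILS
Complementary slackness (lambda_i * g_i(x) = 0 for all i): OK

Verdict: the first failing condition is dual_feasibility -> dual.

dual


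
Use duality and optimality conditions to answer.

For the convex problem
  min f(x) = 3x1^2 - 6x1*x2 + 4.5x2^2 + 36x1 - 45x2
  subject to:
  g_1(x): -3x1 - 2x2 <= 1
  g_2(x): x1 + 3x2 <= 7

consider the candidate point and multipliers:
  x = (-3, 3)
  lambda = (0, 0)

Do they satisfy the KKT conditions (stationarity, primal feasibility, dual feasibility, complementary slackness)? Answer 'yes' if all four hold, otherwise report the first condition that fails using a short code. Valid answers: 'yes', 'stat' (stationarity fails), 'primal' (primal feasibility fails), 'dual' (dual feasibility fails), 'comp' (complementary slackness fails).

Gradient of f: grad f(x) = Q x + c = (0, 0)
Constraint values g_i(x) = a_i^T x - b_i:
  g_1((-3, 3)) = 2
  g_2((-3, 3)) = -1
Stationarity residual: grad f(x) + sum_i lambda_i a_i = (0, 0)
  -> stationarity OK
Primal feasibility (all g_i <= 0): FAILS
Dual feasibility (all lambda_i >= 0): OK
Complementary slackness (lambda_i * g_i(x) = 0 for all i): OK

Verdict: the first failing condition is primal_feasibility -> primal.

primal


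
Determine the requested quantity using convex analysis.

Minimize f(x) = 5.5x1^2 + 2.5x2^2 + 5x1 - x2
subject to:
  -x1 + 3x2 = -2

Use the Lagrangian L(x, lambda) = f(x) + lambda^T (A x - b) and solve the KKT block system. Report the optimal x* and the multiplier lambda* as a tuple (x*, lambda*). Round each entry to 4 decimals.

Form the Lagrangian:
  L(x, lambda) = (1/2) x^T Q x + c^T x + lambda^T (A x - b)
Stationarity (grad_x L = 0): Q x + c + A^T lambda = 0.
Primal feasibility: A x = b.

This gives the KKT block system:
  [ Q   A^T ] [ x     ]   [-c ]
  [ A    0  ] [ lambda ] = [ b ]

Solving the linear system:
  x*      = (-0.3077, -0.7692)
  lambda* = (1.6154)
  f(x*)   = 1.2308

x* = (-0.3077, -0.7692), lambda* = (1.6154)


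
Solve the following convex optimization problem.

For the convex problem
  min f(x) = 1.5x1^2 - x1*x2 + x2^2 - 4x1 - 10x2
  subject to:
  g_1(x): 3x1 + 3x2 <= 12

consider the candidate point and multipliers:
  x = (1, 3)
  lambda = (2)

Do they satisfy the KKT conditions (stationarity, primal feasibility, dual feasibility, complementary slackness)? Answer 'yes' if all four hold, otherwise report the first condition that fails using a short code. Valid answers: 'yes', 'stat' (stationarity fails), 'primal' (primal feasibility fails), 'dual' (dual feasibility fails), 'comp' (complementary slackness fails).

Gradient of f: grad f(x) = Q x + c = (-4, -5)
Constraint values g_i(x) = a_i^T x - b_i:
  g_1((1, 3)) = 0
Stationarity residual: grad f(x) + sum_i lambda_i a_i = (2, 1)
  -> stationarity FAILS
Primal feasibility (all g_i <= 0): OK
Dual feasibility (all lambda_i >= 0): OK
Complementary slackness (lambda_i * g_i(x) = 0 for all i): OK

Verdict: the first failing condition is stationarity -> stat.

stat


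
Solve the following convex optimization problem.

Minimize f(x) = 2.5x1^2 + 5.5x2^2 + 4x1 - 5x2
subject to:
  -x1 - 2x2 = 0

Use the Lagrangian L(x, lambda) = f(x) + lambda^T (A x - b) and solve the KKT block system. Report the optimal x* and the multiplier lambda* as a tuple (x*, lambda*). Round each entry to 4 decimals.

Form the Lagrangian:
  L(x, lambda) = (1/2) x^T Q x + c^T x + lambda^T (A x - b)
Stationarity (grad_x L = 0): Q x + c + A^T lambda = 0.
Primal feasibility: A x = b.

This gives the KKT block system:
  [ Q   A^T ] [ x     ]   [-c ]
  [ A    0  ] [ lambda ] = [ b ]

Solving the linear system:
  x*      = (-0.8387, 0.4194)
  lambda* = (-0.1935)
  f(x*)   = -2.7258

x* = (-0.8387, 0.4194), lambda* = (-0.1935)


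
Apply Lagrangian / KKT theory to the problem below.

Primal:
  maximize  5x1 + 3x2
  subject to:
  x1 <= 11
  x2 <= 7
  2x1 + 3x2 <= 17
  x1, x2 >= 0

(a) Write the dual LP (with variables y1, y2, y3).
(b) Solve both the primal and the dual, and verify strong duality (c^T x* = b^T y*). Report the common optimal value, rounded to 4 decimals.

The standard primal-dual pair for 'max c^T x s.t. A x <= b, x >= 0' is:
  Dual:  min b^T y  s.t.  A^T y >= c,  y >= 0.

So the dual LP is:
  minimize  11y1 + 7y2 + 17y3
  subject to:
    y1 + 2y3 >= 5
    y2 + 3y3 >= 3
    y1, y2, y3 >= 0

Solving the primal: x* = (8.5, 0).
  primal value c^T x* = 42.5.
Solving the dual: y* = (0, 0, 2.5).
  dual value b^T y* = 42.5.
Strong duality: c^T x* = b^T y*. Confirmed.

42.5


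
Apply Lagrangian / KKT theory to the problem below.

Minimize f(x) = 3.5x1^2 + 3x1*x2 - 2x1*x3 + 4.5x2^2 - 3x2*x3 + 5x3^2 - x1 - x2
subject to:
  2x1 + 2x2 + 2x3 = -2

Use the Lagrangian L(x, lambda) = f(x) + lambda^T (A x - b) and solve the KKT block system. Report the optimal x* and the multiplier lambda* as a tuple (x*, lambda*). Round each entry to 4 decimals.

Form the Lagrangian:
  L(x, lambda) = (1/2) x^T Q x + c^T x + lambda^T (A x - b)
Stationarity (grad_x L = 0): Q x + c + A^T lambda = 0.
Primal feasibility: A x = b.

This gives the KKT block system:
  [ Q   A^T ] [ x     ]   [-c ]
  [ A    0  ] [ lambda ] = [ b ]

Solving the linear system:
  x*      = (-0.2935, -0.2687, -0.4378)
  lambda* = (1.4925)
  f(x*)   = 1.7736

x* = (-0.2935, -0.2687, -0.4378), lambda* = (1.4925)


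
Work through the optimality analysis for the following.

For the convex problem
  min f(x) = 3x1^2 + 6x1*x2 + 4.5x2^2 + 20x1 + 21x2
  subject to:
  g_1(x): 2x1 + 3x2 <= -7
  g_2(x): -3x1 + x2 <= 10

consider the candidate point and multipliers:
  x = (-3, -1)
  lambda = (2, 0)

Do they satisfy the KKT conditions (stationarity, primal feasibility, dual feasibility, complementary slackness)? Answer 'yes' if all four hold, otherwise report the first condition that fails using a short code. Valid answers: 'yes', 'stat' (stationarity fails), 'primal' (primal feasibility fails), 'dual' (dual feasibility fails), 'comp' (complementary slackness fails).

Gradient of f: grad f(x) = Q x + c = (-4, -6)
Constraint values g_i(x) = a_i^T x - b_i:
  g_1((-3, -1)) = -2
  g_2((-3, -1)) = -2
Stationarity residual: grad f(x) + sum_i lambda_i a_i = (0, 0)
  -> stationarity OK
Primal feasibility (all g_i <= 0): OK
Dual feasibility (all lambda_i >= 0): OK
Complementary slackness (lambda_i * g_i(x) = 0 for all i): FAILS

Verdict: the first failing condition is complementary_slackness -> comp.

comp


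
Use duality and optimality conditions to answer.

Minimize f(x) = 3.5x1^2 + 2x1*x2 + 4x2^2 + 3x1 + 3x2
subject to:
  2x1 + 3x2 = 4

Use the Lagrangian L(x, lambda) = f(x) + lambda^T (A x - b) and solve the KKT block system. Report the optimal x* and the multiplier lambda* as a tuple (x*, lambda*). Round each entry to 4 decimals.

Form the Lagrangian:
  L(x, lambda) = (1/2) x^T Q x + c^T x + lambda^T (A x - b)
Stationarity (grad_x L = 0): Q x + c + A^T lambda = 0.
Primal feasibility: A x = b.

This gives the KKT block system:
  [ Q   A^T ] [ x     ]   [-c ]
  [ A    0  ] [ lambda ] = [ b ]

Solving the linear system:
  x*      = (0.4366, 1.0423)
  lambda* = (-4.0704)
  f(x*)   = 10.3592

x* = (0.4366, 1.0423), lambda* = (-4.0704)


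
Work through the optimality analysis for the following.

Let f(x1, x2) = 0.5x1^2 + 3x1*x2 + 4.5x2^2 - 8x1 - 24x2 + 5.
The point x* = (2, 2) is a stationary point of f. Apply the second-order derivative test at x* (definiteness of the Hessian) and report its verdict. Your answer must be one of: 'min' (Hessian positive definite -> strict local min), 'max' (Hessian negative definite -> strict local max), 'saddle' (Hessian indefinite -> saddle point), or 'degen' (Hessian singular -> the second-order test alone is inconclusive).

Compute the Hessian H = grad^2 f:
  H = [[1, 3], [3, 9]]
Verify stationarity: grad f(x*) = H x* + g = (0, 0).
Eigenvalues of H: 0, 10.
H has a zero eigenvalue (singular; positive semidefinite but not definite), so H is neither positive definite, negative definite, nor indefinite. The second-order test alone is inconclusive -> degen.
(Indeed, f is constant along the null direction of H through x*, so x* is not a strict local extremum.)

degen
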